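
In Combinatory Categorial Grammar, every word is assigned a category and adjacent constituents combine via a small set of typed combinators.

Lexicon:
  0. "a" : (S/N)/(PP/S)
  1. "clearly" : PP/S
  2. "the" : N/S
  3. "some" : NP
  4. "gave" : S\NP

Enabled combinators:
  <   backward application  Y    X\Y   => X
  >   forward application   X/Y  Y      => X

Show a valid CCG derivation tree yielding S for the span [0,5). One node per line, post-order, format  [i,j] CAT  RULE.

[0,1] (S/N)/(PP/S)  lex  "a"
[1,2] PP/S  lex  "clearly"
[0,2] S/N  >  k=1
[2,3] N/S  lex  "the"
[3,4] NP  lex  "some"
[4,5] S\NP  lex  "gave"
[3,5] S  <  k=4
[2,5] N  >  k=3
[0,5] S  >  k=2

[0,5] S   >
  [0,2] S/N   >
    [0,1] "a" : (S/N)/(PP/S)
    [1,2] "clearly" : PP/S
  [2,5] N   >
    [2,3] "the" : N/S
    [3,5] S   <
      [3,4] "some" : NP
      [4,5] "gave" : S\NP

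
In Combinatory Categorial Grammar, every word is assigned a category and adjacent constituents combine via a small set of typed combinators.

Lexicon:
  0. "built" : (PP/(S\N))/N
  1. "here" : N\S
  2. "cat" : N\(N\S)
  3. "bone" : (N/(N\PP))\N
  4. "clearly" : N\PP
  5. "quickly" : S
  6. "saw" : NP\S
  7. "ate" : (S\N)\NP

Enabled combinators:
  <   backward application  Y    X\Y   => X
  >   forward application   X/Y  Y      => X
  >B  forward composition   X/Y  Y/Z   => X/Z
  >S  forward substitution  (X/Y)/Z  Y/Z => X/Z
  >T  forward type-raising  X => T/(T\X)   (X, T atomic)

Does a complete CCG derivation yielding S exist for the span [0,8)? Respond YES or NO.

(PP/(S\N))/N N\S N\(N\S) (N/(N\PP))\N N\PP S NP\S (S\N)\NP
CKY chart[0,8] = {(PP/(S\N))/(N\S), N/(N\PP), NP/(NP\PP), PP, PP/(PP\PP), S/(S\PP)}; S ∉ chart

NO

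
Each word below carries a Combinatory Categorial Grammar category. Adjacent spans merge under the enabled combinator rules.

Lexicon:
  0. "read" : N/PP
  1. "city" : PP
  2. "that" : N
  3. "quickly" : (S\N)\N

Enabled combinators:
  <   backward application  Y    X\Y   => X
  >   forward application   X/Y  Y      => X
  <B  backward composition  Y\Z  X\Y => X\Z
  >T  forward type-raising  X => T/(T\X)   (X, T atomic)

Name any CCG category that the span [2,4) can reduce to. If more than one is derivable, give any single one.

S\N

[0,4] S   <
  [0,2] N   >
    [0,1] "read" : N/PP
    [1,2] "city" : PP
  [2,4] S\N   <
    [2,3] "that" : N
    [3,4] "quickly" : (S\N)\N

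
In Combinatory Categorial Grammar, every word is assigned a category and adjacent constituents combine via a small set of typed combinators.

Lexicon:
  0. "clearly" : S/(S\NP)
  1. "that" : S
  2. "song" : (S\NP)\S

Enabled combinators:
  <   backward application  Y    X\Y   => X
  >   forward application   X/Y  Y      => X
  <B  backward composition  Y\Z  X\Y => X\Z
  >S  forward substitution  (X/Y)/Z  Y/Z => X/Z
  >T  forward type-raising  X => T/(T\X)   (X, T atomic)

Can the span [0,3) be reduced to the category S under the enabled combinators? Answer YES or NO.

YES

[0,3] S   >
  [0,1] "clearly" : S/(S\NP)
  [1,3] S\NP   <
    [1,2] "that" : S
    [2,3] "song" : (S\NP)\S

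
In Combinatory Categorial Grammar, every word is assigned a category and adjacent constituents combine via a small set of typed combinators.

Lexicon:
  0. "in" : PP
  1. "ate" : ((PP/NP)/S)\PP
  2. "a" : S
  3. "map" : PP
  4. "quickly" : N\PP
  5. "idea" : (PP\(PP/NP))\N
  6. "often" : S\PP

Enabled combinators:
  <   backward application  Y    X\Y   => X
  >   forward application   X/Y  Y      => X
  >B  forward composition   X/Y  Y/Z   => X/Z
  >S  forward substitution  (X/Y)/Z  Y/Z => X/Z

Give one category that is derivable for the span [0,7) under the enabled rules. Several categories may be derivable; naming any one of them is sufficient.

[0,7] S   <
  [0,6] PP   <
    [0,3] PP/NP   >
      [0,2] (PP/NP)/S   <
        [0,1] "in" : PP
        [1,2] "ate" : ((PP/NP)/S)\PP
      [2,3] "a" : S
    [3,6] PP\(PP/NP)   <
      [3,5] N   <
        [3,4] "map" : PP
        [4,5] "quickly" : N\PP
      [5,6] "idea" : (PP\(PP/NP))\N
  [6,7] "often" : S\PP

S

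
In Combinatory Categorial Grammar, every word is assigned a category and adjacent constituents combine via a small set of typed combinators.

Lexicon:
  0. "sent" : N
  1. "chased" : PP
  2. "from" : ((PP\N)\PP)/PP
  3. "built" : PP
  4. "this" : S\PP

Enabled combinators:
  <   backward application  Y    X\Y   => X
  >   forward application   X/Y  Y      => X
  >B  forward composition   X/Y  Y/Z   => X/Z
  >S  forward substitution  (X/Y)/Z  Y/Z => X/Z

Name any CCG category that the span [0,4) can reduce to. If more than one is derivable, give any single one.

[0,5] S   <
  [0,4] PP   <
    [0,1] "sent" : N
    [1,4] PP\N   <
      [1,2] "chased" : PP
      [2,4] (PP\N)\PP   >
        [2,3] "from" : ((PP\N)\PP)/PP
        [3,4] "built" : PP
  [4,5] "this" : S\PP

PP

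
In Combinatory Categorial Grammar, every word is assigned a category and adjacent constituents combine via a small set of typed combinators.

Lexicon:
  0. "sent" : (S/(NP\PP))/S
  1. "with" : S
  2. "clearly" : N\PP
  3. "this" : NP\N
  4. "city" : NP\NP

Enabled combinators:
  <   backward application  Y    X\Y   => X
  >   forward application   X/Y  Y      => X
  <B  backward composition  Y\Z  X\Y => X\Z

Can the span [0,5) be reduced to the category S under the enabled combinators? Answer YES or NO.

YES

[0,5] S   >
  [0,2] S/(NP\PP)   >
    [0,1] "sent" : (S/(NP\PP))/S
    [1,2] "with" : S
  [2,5] NP\PP   <B
    [2,4] NP\PP   <B
      [2,3] "clearly" : N\PP
      [3,4] "this" : NP\N
    [4,5] "city" : NP\NP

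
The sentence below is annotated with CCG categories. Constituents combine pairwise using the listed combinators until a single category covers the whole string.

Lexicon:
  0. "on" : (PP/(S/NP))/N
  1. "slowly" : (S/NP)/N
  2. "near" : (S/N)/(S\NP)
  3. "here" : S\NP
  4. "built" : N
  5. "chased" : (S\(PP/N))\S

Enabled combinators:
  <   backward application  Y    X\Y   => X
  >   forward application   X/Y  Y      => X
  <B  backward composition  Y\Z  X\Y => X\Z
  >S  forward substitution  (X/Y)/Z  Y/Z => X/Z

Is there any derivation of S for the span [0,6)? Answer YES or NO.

YES

[0,6] S   <
  [0,2] PP/N   >S
    [0,1] "on" : (PP/(S/NP))/N
    [1,2] "slowly" : (S/NP)/N
  [2,6] S\(PP/N)   <
    [2,5] S   >
      [2,4] S/N   >
        [2,3] "near" : (S/N)/(S\NP)
        [3,4] "here" : S\NP
      [4,5] "built" : N
    [5,6] "chased" : (S\(PP/N))\S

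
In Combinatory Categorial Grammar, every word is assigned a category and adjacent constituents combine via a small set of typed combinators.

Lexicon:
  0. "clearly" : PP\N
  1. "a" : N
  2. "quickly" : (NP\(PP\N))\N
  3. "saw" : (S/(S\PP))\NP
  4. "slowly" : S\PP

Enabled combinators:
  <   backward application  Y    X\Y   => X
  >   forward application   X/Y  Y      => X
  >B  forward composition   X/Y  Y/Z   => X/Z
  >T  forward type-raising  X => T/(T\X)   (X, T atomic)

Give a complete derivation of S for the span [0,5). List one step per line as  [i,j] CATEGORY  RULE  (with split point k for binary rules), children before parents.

[0,5] S   >
  [0,4] S/(S\PP)   <
    [0,3] NP   <
      [0,1] "clearly" : PP\N
      [1,3] NP\(PP\N)   <
        [1,2] "a" : N
        [2,3] "quickly" : (NP\(PP\N))\N
    [3,4] "saw" : (S/(S\PP))\NP
  [4,5] "slowly" : S\PP

[0,1] PP\N  lex  "clearly"
[1,2] N  lex  "a"
[2,3] (NP\(PP\N))\N  lex  "quickly"
[1,3] NP\(PP\N)  <  k=2
[0,3] NP  <  k=1
[3,4] (S/(S\PP))\NP  lex  "saw"
[0,4] S/(S\PP)  <  k=3
[4,5] S\PP  lex  "slowly"
[0,5] S  >  k=4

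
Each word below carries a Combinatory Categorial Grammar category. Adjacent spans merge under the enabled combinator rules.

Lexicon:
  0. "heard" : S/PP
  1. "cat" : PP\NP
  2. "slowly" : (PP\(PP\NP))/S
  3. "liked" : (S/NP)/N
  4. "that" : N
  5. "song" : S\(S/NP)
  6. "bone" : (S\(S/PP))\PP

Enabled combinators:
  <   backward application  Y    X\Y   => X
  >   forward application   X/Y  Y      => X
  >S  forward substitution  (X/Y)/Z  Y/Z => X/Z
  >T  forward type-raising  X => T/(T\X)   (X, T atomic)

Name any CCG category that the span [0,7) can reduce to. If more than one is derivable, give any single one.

[0,7] S   <
  [0,1] "heard" : S/PP
  [1,7] S\(S/PP)   <
    [1,6] PP   <
      [1,2] "cat" : PP\NP
      [2,6] PP\(PP\NP)   >
        [2,3] "slowly" : (PP\(PP\NP))/S
        [3,6] S   <
          [3,5] S/NP   >
            [3,4] "liked" : (S/NP)/N
            [4,5] "that" : N
          [5,6] "song" : S\(S/NP)
    [6,7] "bone" : (S\(S/PP))\PP

S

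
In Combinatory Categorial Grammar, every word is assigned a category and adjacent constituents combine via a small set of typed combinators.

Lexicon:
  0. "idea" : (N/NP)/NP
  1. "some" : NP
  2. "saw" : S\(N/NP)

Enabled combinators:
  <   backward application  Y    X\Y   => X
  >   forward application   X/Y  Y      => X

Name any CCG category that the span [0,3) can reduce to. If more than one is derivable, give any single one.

[0,3] S   <
  [0,2] N/NP   >
    [0,1] "idea" : (N/NP)/NP
    [1,2] "some" : NP
  [2,3] "saw" : S\(N/NP)

S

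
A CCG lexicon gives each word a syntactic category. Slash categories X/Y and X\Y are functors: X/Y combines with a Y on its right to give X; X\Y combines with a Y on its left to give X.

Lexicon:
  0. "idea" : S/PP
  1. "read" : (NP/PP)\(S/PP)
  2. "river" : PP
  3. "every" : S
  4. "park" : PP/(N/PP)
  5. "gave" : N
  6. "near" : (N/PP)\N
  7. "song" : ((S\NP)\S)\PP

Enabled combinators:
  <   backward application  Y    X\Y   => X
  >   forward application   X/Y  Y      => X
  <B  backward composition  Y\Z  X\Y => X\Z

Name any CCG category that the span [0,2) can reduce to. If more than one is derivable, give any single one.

[0,8] S   <
  [0,3] NP   >
    [0,2] NP/PP   <
      [0,1] "idea" : S/PP
      [1,2] "read" : (NP/PP)\(S/PP)
    [2,3] "river" : PP
  [3,8] S\NP   <
    [3,4] "every" : S
    [4,8] (S\NP)\S   <
      [4,7] PP   >
        [4,5] "park" : PP/(N/PP)
        [5,7] N/PP   <
          [5,6] "gave" : N
          [6,7] "near" : (N/PP)\N
      [7,8] "song" : ((S\NP)\S)\PP

NP/PP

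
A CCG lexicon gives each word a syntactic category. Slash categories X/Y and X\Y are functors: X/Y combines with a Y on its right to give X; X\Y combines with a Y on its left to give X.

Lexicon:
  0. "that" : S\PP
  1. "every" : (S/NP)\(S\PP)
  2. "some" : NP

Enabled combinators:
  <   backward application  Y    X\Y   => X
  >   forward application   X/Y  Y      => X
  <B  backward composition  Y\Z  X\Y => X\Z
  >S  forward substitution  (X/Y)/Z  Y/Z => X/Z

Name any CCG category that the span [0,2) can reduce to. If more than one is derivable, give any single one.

S/NP

[0,3] S   >
  [0,2] S/NP   <
    [0,1] "that" : S\PP
    [1,2] "every" : (S/NP)\(S\PP)
  [2,3] "some" : NP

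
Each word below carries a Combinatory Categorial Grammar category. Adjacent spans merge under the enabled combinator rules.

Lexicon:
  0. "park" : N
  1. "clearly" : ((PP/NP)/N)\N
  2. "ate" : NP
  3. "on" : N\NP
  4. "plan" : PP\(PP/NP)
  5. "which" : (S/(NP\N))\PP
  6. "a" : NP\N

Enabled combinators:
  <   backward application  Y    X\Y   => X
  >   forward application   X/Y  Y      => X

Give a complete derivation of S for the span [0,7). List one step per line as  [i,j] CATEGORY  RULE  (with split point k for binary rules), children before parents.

[0,7] S   >
  [0,6] S/(NP\N)   <
    [0,5] PP   <
      [0,4] PP/NP   >
        [0,2] (PP/NP)/N   <
          [0,1] "park" : N
          [1,2] "clearly" : ((PP/NP)/N)\N
        [2,4] N   <
          [2,3] "ate" : NP
          [3,4] "on" : N\NP
      [4,5] "plan" : PP\(PP/NP)
    [5,6] "which" : (S/(NP\N))\PP
  [6,7] "a" : NP\N

[0,1] N  lex  "park"
[1,2] ((PP/NP)/N)\N  lex  "clearly"
[0,2] (PP/NP)/N  <  k=1
[2,3] NP  lex  "ate"
[3,4] N\NP  lex  "on"
[2,4] N  <  k=3
[0,4] PP/NP  >  k=2
[4,5] PP\(PP/NP)  lex  "plan"
[0,5] PP  <  k=4
[5,6] (S/(NP\N))\PP  lex  "which"
[0,6] S/(NP\N)  <  k=5
[6,7] NP\N  lex  "a"
[0,7] S  >  k=6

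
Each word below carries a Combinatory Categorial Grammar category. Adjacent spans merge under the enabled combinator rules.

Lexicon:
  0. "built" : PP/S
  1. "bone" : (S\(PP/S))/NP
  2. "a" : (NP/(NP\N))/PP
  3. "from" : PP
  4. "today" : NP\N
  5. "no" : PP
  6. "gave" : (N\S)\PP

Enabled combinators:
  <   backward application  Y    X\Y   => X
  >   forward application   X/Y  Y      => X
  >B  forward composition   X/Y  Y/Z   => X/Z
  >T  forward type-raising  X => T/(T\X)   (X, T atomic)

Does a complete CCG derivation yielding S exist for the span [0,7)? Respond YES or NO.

NO

PP/S (S\(PP/S))/NP (NP/(NP\N))/PP PP NP\N PP (N\S)\PP
CKY chart[0,7] = {N, N/(N\N), NP/(NP\N), PP/(PP\N), S/(S\N)}; S ∉ chart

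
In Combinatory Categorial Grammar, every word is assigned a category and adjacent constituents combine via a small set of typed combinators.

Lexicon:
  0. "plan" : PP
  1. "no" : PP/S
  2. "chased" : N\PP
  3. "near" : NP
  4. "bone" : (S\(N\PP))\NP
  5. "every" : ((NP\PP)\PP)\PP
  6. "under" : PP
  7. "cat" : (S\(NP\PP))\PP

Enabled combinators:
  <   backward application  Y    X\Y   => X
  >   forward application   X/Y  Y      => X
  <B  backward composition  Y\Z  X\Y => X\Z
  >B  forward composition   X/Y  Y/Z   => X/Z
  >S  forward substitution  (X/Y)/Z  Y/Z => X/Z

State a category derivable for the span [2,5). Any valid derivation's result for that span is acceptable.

S

[0,8] S   <
  [0,1] "plan" : PP
  [1,8] S\PP   <B
    [1,6] (NP\PP)\PP   <
      [1,5] PP   >
        [1,2] "no" : PP/S
        [2,5] S   <
          [2,3] "chased" : N\PP
          [3,5] S\(N\PP)   <
            [3,4] "near" : NP
            [4,5] "bone" : (S\(N\PP))\NP
      [5,6] "every" : ((NP\PP)\PP)\PP
    [6,8] S\(NP\PP)   <
      [6,7] "under" : PP
      [7,8] "cat" : (S\(NP\PP))\PP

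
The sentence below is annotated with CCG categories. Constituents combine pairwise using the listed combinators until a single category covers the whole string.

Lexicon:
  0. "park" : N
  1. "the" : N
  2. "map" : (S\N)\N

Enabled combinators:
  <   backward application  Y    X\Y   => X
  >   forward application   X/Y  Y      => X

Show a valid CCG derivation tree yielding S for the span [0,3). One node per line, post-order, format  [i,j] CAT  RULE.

[0,1] N  lex  "park"
[1,2] N  lex  "the"
[2,3] (S\N)\N  lex  "map"
[1,3] S\N  <  k=2
[0,3] S  <  k=1

[0,3] S   <
  [0,1] "park" : N
  [1,3] S\N   <
    [1,2] "the" : N
    [2,3] "map" : (S\N)\N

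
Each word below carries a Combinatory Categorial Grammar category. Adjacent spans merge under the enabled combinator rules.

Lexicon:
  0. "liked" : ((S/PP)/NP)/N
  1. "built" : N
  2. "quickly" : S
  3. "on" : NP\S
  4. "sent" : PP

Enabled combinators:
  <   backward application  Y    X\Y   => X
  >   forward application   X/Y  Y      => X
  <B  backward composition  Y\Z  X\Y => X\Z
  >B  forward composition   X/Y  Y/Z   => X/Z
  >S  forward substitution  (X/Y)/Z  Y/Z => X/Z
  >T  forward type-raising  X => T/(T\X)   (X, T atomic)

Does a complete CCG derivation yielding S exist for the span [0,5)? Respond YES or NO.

[0,5] S   >
  [0,4] S/PP   >
    [0,2] (S/PP)/NP   >
      [0,1] "liked" : ((S/PP)/NP)/N
      [1,2] "built" : N
    [2,4] NP   >
      [2,3] NP/(NP\S)   >T
        [2,3] "quickly" : S
      [3,4] "on" : NP\S
  [4,5] "sent" : PP

YES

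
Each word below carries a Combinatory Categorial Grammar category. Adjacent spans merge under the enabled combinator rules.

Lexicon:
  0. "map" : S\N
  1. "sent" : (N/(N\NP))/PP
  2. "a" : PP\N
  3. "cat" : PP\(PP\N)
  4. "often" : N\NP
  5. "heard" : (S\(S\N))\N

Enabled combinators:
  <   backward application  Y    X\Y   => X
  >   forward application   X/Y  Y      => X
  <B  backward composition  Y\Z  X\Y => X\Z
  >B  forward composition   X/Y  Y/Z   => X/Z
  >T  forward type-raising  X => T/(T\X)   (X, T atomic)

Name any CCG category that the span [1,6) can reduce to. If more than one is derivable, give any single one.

[0,6] S   <
  [0,1] "map" : S\N
  [1,6] S\(S\N)   <
    [1,5] N   >
      [1,4] N/(N\NP)   >
        [1,2] "sent" : (N/(N\NP))/PP
        [2,4] PP   <
          [2,3] "a" : PP\N
          [3,4] "cat" : PP\(PP\N)
      [4,5] "often" : N\NP
    [5,6] "heard" : (S\(S\N))\N

S\(S\N)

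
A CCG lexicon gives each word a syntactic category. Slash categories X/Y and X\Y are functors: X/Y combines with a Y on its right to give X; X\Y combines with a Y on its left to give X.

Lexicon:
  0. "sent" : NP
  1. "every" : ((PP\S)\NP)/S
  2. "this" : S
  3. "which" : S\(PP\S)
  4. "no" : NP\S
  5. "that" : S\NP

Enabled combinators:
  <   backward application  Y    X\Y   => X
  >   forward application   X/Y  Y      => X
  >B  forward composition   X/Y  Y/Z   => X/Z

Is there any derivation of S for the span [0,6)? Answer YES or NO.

YES

[0,6] S   <
  [0,5] NP   <
    [0,4] S   <
      [0,3] PP\S   <
        [0,1] "sent" : NP
        [1,3] (PP\S)\NP   >
          [1,2] "every" : ((PP\S)\NP)/S
          [2,3] "this" : S
      [3,4] "which" : S\(PP\S)
    [4,5] "no" : NP\S
  [5,6] "that" : S\NP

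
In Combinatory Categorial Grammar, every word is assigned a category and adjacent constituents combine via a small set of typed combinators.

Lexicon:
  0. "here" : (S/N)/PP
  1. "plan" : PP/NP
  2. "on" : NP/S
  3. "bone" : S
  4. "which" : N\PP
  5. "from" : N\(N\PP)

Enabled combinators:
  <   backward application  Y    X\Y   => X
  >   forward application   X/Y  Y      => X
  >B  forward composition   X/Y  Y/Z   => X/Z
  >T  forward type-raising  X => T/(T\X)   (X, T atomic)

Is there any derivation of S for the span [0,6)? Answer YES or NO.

YES

[0,6] S   >
  [0,4] S/N   >
    [0,1] "here" : (S/N)/PP
    [1,4] PP   >
      [1,2] "plan" : PP/NP
      [2,4] NP   >
        [2,3] "on" : NP/S
        [3,4] "bone" : S
  [4,6] N   <
    [4,5] "which" : N\PP
    [5,6] "from" : N\(N\PP)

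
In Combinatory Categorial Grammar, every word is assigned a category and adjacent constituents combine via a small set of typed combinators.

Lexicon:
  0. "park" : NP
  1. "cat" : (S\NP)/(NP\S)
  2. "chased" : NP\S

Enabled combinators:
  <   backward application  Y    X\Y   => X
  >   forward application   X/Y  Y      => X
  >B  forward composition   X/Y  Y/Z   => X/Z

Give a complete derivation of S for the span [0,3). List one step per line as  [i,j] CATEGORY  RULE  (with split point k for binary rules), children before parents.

[0,3] S   <
  [0,1] "park" : NP
  [1,3] S\NP   >
    [1,2] "cat" : (S\NP)/(NP\S)
    [2,3] "chased" : NP\S

[0,1] NP  lex  "park"
[1,2] (S\NP)/(NP\S)  lex  "cat"
[2,3] NP\S  lex  "chased"
[1,3] S\NP  >  k=2
[0,3] S  <  k=1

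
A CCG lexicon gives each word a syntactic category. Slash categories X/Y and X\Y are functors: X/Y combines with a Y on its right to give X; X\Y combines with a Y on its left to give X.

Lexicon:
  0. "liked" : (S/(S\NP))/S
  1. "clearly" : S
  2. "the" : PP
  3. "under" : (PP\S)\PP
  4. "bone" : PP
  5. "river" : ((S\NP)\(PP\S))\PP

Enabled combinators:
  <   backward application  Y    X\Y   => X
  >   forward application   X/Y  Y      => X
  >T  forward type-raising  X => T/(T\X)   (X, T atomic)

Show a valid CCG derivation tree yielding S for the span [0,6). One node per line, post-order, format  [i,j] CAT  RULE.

[0,6] S   >
  [0,2] S/(S\NP)   >
    [0,1] "liked" : (S/(S\NP))/S
    [1,2] "clearly" : S
  [2,6] S\NP   <
    [2,4] PP\S   <
      [2,3] "the" : PP
      [3,4] "under" : (PP\S)\PP
    [4,6] (S\NP)\(PP\S)   <
      [4,5] "bone" : PP
      [5,6] "river" : ((S\NP)\(PP\S))\PP

[0,1] (S/(S\NP))/S  lex  "liked"
[1,2] S  lex  "clearly"
[0,2] S/(S\NP)  >  k=1
[2,3] PP  lex  "the"
[3,4] (PP\S)\PP  lex  "under"
[2,4] PP\S  <  k=3
[4,5] PP  lex  "bone"
[5,6] ((S\NP)\(PP\S))\PP  lex  "river"
[4,6] (S\NP)\(PP\S)  <  k=5
[2,6] S\NP  <  k=4
[0,6] S  >  k=2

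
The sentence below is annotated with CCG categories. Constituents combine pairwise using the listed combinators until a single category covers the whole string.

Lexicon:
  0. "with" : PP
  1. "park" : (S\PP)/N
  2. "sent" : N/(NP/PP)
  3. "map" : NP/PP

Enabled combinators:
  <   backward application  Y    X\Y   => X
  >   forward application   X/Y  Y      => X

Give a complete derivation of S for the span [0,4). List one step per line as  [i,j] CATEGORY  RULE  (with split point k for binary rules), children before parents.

[0,4] S   <
  [0,1] "with" : PP
  [1,4] S\PP   >
    [1,2] "park" : (S\PP)/N
    [2,4] N   >
      [2,3] "sent" : N/(NP/PP)
      [3,4] "map" : NP/PP

[0,1] PP  lex  "with"
[1,2] (S\PP)/N  lex  "park"
[2,3] N/(NP/PP)  lex  "sent"
[3,4] NP/PP  lex  "map"
[2,4] N  >  k=3
[1,4] S\PP  >  k=2
[0,4] S  <  k=1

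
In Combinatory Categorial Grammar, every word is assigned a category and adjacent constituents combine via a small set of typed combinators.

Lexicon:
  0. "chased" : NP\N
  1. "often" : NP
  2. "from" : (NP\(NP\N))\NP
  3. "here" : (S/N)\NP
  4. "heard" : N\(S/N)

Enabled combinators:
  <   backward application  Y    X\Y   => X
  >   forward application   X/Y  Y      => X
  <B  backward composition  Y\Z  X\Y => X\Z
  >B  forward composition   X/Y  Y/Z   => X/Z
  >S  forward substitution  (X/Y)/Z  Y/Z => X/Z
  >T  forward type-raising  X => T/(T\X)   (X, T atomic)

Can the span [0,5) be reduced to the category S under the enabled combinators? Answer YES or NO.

NO

NP\N NP (NP\(NP\N))\NP (S/N)\NP N\(S/N)
CKY chart[0,5] = {N, N/(N\N), NP/(NP\N), PP/(PP\N), S/(S\N)}; S ∉ chart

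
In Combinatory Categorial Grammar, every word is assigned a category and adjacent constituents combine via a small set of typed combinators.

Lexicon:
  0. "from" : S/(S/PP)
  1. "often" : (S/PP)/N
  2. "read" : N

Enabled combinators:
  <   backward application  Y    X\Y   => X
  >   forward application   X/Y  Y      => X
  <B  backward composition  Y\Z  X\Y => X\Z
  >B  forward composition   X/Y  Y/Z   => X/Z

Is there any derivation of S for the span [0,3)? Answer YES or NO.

[0,3] S   >
  [0,1] "from" : S/(S/PP)
  [1,3] S/PP   >
    [1,2] "often" : (S/PP)/N
    [2,3] "read" : N

YES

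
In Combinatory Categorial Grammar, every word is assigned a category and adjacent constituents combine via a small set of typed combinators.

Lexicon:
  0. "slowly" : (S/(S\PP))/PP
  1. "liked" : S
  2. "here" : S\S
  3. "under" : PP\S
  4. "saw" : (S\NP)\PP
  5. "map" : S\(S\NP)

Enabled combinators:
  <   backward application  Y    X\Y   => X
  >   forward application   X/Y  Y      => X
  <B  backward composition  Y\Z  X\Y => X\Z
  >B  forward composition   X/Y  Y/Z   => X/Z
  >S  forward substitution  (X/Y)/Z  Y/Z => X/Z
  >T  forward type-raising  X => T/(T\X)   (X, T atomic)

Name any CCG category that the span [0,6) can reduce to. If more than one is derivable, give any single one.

S

[0,6] S   >
  [0,4] S/(S\PP)   >
    [0,1] "slowly" : (S/(S\PP))/PP
    [1,4] PP   >
      [1,2] PP/(PP\S)   >T
        [1,2] "liked" : S
      [2,4] PP\S   <B
        [2,3] "here" : S\S
        [3,4] "under" : PP\S
  [4,6] S\PP   <B
    [4,5] "saw" : (S\NP)\PP
    [5,6] "map" : S\(S\NP)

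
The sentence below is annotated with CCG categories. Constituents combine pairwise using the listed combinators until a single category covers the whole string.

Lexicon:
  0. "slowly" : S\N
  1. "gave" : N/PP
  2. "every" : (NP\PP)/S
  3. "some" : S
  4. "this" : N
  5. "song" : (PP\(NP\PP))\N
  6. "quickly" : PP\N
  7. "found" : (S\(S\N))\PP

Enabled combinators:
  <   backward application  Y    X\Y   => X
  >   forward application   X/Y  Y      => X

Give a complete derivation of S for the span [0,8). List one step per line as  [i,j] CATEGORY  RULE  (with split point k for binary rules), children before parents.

[0,8] S   <
  [0,1] "slowly" : S\N
  [1,8] S\(S\N)   <
    [1,7] PP   <
      [1,6] N   >
        [1,2] "gave" : N/PP
        [2,6] PP   <
          [2,4] NP\PP   >
            [2,3] "every" : (NP\PP)/S
            [3,4] "some" : S
          [4,6] PP\(NP\PP)   <
            [4,5] "this" : N
            [5,6] "song" : (PP\(NP\PP))\N
      [6,7] "quickly" : PP\N
    [7,8] "found" : (S\(S\N))\PP

[0,1] S\N  lex  "slowly"
[1,2] N/PP  lex  "gave"
[2,3] (NP\PP)/S  lex  "every"
[3,4] S  lex  "some"
[2,4] NP\PP  >  k=3
[4,5] N  lex  "this"
[5,6] (PP\(NP\PP))\N  lex  "song"
[4,6] PP\(NP\PP)  <  k=5
[2,6] PP  <  k=4
[1,6] N  >  k=2
[6,7] PP\N  lex  "quickly"
[1,7] PP  <  k=6
[7,8] (S\(S\N))\PP  lex  "found"
[1,8] S\(S\N)  <  k=7
[0,8] S  <  k=1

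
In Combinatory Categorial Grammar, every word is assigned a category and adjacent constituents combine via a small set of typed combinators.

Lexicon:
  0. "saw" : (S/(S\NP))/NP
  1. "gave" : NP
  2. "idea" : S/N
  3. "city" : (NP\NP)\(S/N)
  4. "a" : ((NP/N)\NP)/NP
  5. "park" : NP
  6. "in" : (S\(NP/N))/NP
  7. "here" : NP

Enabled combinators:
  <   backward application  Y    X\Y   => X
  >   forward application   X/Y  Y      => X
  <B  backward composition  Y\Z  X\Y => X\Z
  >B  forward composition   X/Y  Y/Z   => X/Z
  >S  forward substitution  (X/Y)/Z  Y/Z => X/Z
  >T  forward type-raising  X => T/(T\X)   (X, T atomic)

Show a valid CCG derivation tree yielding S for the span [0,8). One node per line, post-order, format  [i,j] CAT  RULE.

[0,1] (S/(S\NP))/NP  lex  "saw"
[1,2] NP  lex  "gave"
[0,2] S/(S\NP)  >  k=1
[2,3] S/N  lex  "idea"
[3,4] (NP\NP)\(S/N)  lex  "city"
[2,4] NP\NP  <  k=3
[4,5] ((NP/N)\NP)/NP  lex  "a"
[5,6] NP  lex  "park"
[4,6] (NP/N)\NP  >  k=5
[6,7] (S\(NP/N))/NP  lex  "in"
[7,8] NP  lex  "here"
[6,8] S\(NP/N)  >  k=7
[4,8] S\NP  <B  k=6
[2,8] S\NP  <B  k=4
[0,8] S  >  k=2

[0,8] S   >
  [0,2] S/(S\NP)   >
    [0,1] "saw" : (S/(S\NP))/NP
    [1,2] "gave" : NP
  [2,8] S\NP   <B
    [2,4] NP\NP   <
      [2,3] "idea" : S/N
      [3,4] "city" : (NP\NP)\(S/N)
    [4,8] S\NP   <B
      [4,6] (NP/N)\NP   >
        [4,5] "a" : ((NP/N)\NP)/NP
        [5,6] "park" : NP
      [6,8] S\(NP/N)   >
        [6,7] "in" : (S\(NP/N))/NP
        [7,8] "here" : NP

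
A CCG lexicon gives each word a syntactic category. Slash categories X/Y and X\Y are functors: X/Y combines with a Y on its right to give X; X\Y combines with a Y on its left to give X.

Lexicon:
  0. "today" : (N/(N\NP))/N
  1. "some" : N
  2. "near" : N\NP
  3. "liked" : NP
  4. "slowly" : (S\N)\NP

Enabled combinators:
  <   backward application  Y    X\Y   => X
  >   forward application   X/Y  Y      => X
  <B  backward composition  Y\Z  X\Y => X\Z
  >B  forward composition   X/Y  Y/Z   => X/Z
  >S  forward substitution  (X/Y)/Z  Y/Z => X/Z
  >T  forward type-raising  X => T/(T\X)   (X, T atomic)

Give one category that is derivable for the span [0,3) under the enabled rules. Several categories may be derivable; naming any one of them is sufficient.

[0,5] S   <
  [0,3] N   >
    [0,2] N/(N\NP)   >
      [0,1] "today" : (N/(N\NP))/N
      [1,2] "some" : N
    [2,3] "near" : N\NP
  [3,5] S\N   <
    [3,4] "liked" : NP
    [4,5] "slowly" : (S\N)\NP

N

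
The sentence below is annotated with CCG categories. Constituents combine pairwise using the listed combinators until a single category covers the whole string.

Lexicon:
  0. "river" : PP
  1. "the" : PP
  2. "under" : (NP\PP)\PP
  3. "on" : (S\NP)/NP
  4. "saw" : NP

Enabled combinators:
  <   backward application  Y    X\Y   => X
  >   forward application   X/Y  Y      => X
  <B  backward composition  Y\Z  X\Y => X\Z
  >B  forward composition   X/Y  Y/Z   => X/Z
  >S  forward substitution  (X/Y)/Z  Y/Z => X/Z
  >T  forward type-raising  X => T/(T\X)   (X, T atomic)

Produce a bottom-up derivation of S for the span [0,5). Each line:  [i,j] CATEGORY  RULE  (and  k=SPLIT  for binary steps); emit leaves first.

[0,5] S   <
  [0,3] NP   <
    [0,1] "river" : PP
    [1,3] NP\PP   <
      [1,2] "the" : PP
      [2,3] "under" : (NP\PP)\PP
  [3,5] S\NP   >
    [3,4] "on" : (S\NP)/NP
    [4,5] "saw" : NP

[0,1] PP  lex  "river"
[1,2] PP  lex  "the"
[2,3] (NP\PP)\PP  lex  "under"
[1,3] NP\PP  <  k=2
[0,3] NP  <  k=1
[3,4] (S\NP)/NP  lex  "on"
[4,5] NP  lex  "saw"
[3,5] S\NP  >  k=4
[0,5] S  <  k=3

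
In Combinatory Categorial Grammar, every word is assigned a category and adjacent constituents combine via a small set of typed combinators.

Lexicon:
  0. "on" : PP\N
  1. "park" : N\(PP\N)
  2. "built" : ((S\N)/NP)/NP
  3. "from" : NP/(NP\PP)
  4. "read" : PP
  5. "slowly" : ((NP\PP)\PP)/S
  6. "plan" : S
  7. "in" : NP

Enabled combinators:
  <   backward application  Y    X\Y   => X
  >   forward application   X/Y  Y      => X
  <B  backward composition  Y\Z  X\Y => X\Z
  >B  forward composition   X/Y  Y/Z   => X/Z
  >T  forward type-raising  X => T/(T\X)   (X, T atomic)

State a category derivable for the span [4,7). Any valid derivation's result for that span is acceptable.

[0,8] S   <
  [0,2] N   <
    [0,1] "on" : PP\N
    [1,2] "park" : N\(PP\N)
  [2,8] S\N   >
    [2,7] (S\N)/NP   >
      [2,3] "built" : ((S\N)/NP)/NP
      [3,7] NP   >
        [3,4] "from" : NP/(NP\PP)
        [4,7] NP\PP   <
          [4,5] "read" : PP
          [5,7] (NP\PP)\PP   >
            [5,6] "slowly" : ((NP\PP)\PP)/S
            [6,7] "plan" : S
    [7,8] "in" : NP

NP\PP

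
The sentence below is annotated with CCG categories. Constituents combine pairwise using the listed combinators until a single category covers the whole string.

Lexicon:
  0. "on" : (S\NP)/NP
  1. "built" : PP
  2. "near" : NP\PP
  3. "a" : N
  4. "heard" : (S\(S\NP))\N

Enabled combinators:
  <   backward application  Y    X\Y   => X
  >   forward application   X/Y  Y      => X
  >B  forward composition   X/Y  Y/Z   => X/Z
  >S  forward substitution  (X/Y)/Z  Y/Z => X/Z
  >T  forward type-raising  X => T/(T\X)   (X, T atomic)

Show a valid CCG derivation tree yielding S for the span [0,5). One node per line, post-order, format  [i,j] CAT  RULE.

[0,5] S   <
  [0,3] S\NP   >
    [0,1] "on" : (S\NP)/NP
    [1,3] NP   <
      [1,2] "built" : PP
      [2,3] "near" : NP\PP
  [3,5] S\(S\NP)   <
    [3,4] "a" : N
    [4,5] "heard" : (S\(S\NP))\N

[0,1] (S\NP)/NP  lex  "on"
[1,2] PP  lex  "built"
[2,3] NP\PP  lex  "near"
[1,3] NP  <  k=2
[0,3] S\NP  >  k=1
[3,4] N  lex  "a"
[4,5] (S\(S\NP))\N  lex  "heard"
[3,5] S\(S\NP)  <  k=4
[0,5] S  <  k=3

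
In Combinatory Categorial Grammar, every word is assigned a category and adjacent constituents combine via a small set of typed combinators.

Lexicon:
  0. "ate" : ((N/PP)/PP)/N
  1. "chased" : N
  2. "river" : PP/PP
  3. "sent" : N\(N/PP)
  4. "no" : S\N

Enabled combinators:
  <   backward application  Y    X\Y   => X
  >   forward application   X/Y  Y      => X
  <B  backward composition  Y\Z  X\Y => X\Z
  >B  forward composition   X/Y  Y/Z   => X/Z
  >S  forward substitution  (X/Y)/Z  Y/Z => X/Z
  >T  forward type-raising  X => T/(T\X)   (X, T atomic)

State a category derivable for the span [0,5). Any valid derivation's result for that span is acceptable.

[0,5] S   <
  [0,4] N   <
    [0,3] N/PP   >S
      [0,2] (N/PP)/PP   >
        [0,1] "ate" : ((N/PP)/PP)/N
        [1,2] "chased" : N
      [2,3] "river" : PP/PP
    [3,4] "sent" : N\(N/PP)
  [4,5] "no" : S\N

S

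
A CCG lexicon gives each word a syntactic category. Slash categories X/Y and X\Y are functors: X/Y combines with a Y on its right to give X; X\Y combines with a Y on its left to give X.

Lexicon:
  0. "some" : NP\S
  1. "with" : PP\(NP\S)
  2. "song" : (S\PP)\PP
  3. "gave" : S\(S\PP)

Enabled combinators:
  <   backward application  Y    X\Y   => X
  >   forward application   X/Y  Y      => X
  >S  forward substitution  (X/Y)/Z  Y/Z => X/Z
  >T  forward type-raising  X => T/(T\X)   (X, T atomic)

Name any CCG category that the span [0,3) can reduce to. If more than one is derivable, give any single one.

[0,4] S   <
  [0,3] S\PP   <
    [0,2] PP   <
      [0,1] "some" : NP\S
      [1,2] "with" : PP\(NP\S)
    [2,3] "song" : (S\PP)\PP
  [3,4] "gave" : S\(S\PP)

S\PP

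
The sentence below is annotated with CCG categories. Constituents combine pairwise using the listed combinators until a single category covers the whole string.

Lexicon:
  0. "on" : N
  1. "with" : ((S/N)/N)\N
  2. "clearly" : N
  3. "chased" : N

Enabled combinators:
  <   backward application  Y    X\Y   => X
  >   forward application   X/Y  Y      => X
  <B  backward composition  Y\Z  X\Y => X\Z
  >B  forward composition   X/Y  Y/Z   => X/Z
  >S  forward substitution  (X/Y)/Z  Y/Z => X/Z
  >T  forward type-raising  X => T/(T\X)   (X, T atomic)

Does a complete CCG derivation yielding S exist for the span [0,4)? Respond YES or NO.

YES

[0,4] S   >
  [0,3] S/N   >
    [0,2] (S/N)/N   <
      [0,1] "on" : N
      [1,2] "with" : ((S/N)/N)\N
    [2,3] "clearly" : N
  [3,4] "chased" : N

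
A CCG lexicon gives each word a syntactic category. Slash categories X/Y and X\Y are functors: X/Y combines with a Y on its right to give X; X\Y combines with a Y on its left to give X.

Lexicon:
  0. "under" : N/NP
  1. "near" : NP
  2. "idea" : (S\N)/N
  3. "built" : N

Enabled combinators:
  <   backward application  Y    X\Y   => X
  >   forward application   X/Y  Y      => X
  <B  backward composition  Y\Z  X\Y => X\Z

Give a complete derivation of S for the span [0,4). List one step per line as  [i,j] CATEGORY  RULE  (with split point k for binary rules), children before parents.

[0,1] N/NP  lex  "under"
[1,2] NP  lex  "near"
[0,2] N  >  k=1
[2,3] (S\N)/N  lex  "idea"
[3,4] N  lex  "built"
[2,4] S\N  >  k=3
[0,4] S  <  k=2

[0,4] S   <
  [0,2] N   >
    [0,1] "under" : N/NP
    [1,2] "near" : NP
  [2,4] S\N   >
    [2,3] "idea" : (S\N)/N
    [3,4] "built" : N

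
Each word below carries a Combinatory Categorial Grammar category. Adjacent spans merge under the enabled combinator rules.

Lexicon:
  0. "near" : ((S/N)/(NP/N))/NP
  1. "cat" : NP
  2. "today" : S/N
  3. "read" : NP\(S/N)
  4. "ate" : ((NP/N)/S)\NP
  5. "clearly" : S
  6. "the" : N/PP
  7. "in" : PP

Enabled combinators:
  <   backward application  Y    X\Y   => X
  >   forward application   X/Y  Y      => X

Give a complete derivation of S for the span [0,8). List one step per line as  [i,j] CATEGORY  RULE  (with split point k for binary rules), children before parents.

[0,1] ((S/N)/(NP/N))/NP  lex  "near"
[1,2] NP  lex  "cat"
[0,2] (S/N)/(NP/N)  >  k=1
[2,3] S/N  lex  "today"
[3,4] NP\(S/N)  lex  "read"
[2,4] NP  <  k=3
[4,5] ((NP/N)/S)\NP  lex  "ate"
[2,5] (NP/N)/S  <  k=4
[5,6] S  lex  "clearly"
[2,6] NP/N  >  k=5
[0,6] S/N  >  k=2
[6,7] N/PP  lex  "the"
[7,8] PP  lex  "in"
[6,8] N  >  k=7
[0,8] S  >  k=6

[0,8] S   >
  [0,6] S/N   >
    [0,2] (S/N)/(NP/N)   >
      [0,1] "near" : ((S/N)/(NP/N))/NP
      [1,2] "cat" : NP
    [2,6] NP/N   >
      [2,5] (NP/N)/S   <
        [2,4] NP   <
          [2,3] "today" : S/N
          [3,4] "read" : NP\(S/N)
        [4,5] "ate" : ((NP/N)/S)\NP
      [5,6] "clearly" : S
  [6,8] N   >
    [6,7] "the" : N/PP
    [7,8] "in" : PP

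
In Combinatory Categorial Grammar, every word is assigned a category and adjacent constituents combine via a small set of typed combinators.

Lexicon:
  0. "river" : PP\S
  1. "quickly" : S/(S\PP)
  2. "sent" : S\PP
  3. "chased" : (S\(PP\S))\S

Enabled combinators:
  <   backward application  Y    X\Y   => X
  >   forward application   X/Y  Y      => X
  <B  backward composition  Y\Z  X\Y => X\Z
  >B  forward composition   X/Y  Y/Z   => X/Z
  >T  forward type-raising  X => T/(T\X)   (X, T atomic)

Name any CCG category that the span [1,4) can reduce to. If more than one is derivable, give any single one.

[0,4] S   <
  [0,1] "river" : PP\S
  [1,4] S\(PP\S)   <
    [1,3] S   >
      [1,2] "quickly" : S/(S\PP)
      [2,3] "sent" : S\PP
    [3,4] "chased" : (S\(PP\S))\S

S\(PP\S)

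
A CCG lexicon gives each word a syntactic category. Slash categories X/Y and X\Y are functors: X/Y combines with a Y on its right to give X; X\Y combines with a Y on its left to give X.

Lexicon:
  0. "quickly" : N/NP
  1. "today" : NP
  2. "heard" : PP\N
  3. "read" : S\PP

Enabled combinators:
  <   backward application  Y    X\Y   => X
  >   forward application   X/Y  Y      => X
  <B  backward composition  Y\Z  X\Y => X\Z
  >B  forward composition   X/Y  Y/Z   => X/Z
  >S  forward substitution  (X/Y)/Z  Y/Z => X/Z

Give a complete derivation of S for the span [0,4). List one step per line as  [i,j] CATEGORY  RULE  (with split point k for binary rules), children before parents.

[0,1] N/NP  lex  "quickly"
[1,2] NP  lex  "today"
[0,2] N  >  k=1
[2,3] PP\N  lex  "heard"
[0,3] PP  <  k=2
[3,4] S\PP  lex  "read"
[0,4] S  <  k=3

[0,4] S   <
  [0,3] PP   <
    [0,2] N   >
      [0,1] "quickly" : N/NP
      [1,2] "today" : NP
    [2,3] "heard" : PP\N
  [3,4] "read" : S\PP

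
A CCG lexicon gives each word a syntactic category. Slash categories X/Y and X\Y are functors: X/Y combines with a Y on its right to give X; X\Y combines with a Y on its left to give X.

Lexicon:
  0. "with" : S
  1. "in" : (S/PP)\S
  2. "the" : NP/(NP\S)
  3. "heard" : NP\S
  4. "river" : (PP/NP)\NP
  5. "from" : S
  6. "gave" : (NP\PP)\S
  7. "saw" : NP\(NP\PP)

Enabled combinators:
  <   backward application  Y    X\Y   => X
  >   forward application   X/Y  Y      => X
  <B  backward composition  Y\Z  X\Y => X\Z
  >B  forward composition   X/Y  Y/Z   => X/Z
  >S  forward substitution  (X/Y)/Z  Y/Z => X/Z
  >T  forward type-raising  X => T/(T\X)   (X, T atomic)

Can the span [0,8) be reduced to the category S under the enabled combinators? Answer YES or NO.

YES

[0,8] S   >
  [0,5] S/NP   >B
    [0,2] S/PP   <
      [0,1] "with" : S
      [1,2] "in" : (S/PP)\S
    [2,5] PP/NP   <
      [2,4] NP   >
        [2,3] "the" : NP/(NP\S)
        [3,4] "heard" : NP\S
      [4,5] "river" : (PP/NP)\NP
  [5,8] NP   <
    [5,7] NP\PP   <
      [5,6] "from" : S
      [6,7] "gave" : (NP\PP)\S
    [7,8] "saw" : NP\(NP\PP)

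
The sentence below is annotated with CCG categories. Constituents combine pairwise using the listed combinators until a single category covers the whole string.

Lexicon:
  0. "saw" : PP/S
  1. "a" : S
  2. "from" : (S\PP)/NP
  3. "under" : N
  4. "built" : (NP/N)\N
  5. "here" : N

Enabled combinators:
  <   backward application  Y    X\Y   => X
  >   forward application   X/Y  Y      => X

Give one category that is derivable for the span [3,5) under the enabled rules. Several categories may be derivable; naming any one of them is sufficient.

[0,6] S   <
  [0,2] PP   >
    [0,1] "saw" : PP/S
    [1,2] "a" : S
  [2,6] S\PP   >
    [2,3] "from" : (S\PP)/NP
    [3,6] NP   >
      [3,5] NP/N   <
        [3,4] "under" : N
        [4,5] "built" : (NP/N)\N
      [5,6] "here" : N

NP/N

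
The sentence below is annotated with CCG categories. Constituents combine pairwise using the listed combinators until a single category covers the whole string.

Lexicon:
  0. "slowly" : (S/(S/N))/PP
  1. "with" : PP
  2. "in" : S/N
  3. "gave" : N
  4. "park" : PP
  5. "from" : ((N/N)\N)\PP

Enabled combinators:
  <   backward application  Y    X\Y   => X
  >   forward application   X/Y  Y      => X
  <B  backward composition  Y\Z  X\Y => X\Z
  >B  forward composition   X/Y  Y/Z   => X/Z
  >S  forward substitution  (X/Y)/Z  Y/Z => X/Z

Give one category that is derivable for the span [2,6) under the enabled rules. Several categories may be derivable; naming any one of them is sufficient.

[0,6] S   >
  [0,2] S/(S/N)   >
    [0,1] "slowly" : (S/(S/N))/PP
    [1,2] "with" : PP
  [2,6] S/N   >B
    [2,3] "in" : S/N
    [3,6] N/N   <
      [3,4] "gave" : N
      [4,6] (N/N)\N   <
        [4,5] "park" : PP
        [5,6] "from" : ((N/N)\N)\PP

S/N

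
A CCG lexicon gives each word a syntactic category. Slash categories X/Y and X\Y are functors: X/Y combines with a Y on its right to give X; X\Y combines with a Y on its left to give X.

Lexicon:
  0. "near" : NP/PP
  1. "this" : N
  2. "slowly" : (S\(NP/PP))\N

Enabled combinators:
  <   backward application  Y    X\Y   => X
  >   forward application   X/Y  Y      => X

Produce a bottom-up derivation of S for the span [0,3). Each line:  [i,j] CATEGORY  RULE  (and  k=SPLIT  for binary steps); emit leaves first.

[0,1] NP/PP  lex  "near"
[1,2] N  lex  "this"
[2,3] (S\(NP/PP))\N  lex  "slowly"
[1,3] S\(NP/PP)  <  k=2
[0,3] S  <  k=1

[0,3] S   <
  [0,1] "near" : NP/PP
  [1,3] S\(NP/PP)   <
    [1,2] "this" : N
    [2,3] "slowly" : (S\(NP/PP))\N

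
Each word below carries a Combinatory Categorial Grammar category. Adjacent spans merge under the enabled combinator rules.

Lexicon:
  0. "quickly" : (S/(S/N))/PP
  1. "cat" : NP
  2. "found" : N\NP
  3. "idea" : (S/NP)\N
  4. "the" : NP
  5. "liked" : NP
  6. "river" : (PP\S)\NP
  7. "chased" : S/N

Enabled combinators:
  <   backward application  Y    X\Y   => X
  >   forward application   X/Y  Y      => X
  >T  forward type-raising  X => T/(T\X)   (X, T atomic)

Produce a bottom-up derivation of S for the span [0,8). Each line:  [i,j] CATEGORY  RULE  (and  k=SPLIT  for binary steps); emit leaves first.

[0,8] S   >
  [0,7] S/(S/N)   >
    [0,1] "quickly" : (S/(S/N))/PP
    [1,7] PP   <
      [1,5] S   >
        [1,4] S/NP   <
          [1,3] N   <
            [1,2] "cat" : NP
            [2,3] "found" : N\NP
          [3,4] "idea" : (S/NP)\N
        [4,5] "the" : NP
      [5,7] PP\S   <
        [5,6] "liked" : NP
        [6,7] "river" : (PP\S)\NP
  [7,8] "chased" : S/N

[0,1] (S/(S/N))/PP  lex  "quickly"
[1,2] NP  lex  "cat"
[2,3] N\NP  lex  "found"
[1,3] N  <  k=2
[3,4] (S/NP)\N  lex  "idea"
[1,4] S/NP  <  k=3
[4,5] NP  lex  "the"
[1,5] S  >  k=4
[5,6] NP  lex  "liked"
[6,7] (PP\S)\NP  lex  "river"
[5,7] PP\S  <  k=6
[1,7] PP  <  k=5
[0,7] S/(S/N)  >  k=1
[7,8] S/N  lex  "chased"
[0,8] S  >  k=7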